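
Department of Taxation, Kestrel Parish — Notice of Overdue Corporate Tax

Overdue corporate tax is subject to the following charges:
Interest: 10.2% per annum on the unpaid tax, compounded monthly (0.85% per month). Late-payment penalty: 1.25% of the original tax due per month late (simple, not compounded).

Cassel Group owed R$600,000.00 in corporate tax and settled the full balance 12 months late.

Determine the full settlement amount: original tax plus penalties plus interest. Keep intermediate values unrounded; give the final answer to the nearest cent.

Late-payment penalty = 1.25% × R$600,000.00 × 12 mo = R$90,000.00
Interest: R$600,000.00 × ((1 + 0.0085)^12 − 1) = R$600,000.00 × 0.1069062… = R$64,143.7362…
Total = R$600,000.00 + R$90,000.0000 + R$64,143.7362… = R$754,143.74

R$754,143.74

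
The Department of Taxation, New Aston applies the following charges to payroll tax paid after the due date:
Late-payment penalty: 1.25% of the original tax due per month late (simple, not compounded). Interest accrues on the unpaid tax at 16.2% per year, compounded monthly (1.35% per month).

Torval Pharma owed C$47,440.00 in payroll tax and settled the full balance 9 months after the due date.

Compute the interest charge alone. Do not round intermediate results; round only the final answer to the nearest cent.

Interest: C$47,440.00 × ((1 + 0.0135)^9 − 1) = C$47,440.00 × 0.1282719… = C$6,085.2196…

C$6,085.22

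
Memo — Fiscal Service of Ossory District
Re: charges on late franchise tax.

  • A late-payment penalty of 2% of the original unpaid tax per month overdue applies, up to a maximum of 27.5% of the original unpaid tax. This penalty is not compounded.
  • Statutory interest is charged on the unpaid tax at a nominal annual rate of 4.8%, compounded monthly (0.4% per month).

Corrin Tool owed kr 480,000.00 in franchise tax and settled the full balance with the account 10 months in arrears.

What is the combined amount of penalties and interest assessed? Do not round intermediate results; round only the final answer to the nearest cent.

Penalty: 10 × 2% × kr 480,000.00 = kr 96,000.00 (below the 27.5% cap of kr 132,000.00)
Interest: kr 480,000.00 × ((1 + 0.004)^10 − 1) = kr 480,000.00 × 0.0407277… = kr 19,549.3123…
Penalties + interest = kr 96,000.0000 + kr 19,549.3123… = kr 115,549.31

kr 115,549.31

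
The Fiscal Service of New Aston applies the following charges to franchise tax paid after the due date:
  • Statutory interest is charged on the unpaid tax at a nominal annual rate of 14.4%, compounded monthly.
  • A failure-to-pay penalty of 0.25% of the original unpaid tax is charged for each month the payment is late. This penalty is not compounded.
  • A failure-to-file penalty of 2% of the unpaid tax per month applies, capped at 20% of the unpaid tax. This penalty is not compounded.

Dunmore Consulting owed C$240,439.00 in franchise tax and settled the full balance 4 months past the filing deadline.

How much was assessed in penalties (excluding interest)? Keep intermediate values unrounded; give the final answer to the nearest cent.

C$21,639.51

Failure-to-file: 4 × 2% × C$240,439.00 = C$19,235.12 (under the 20% cap)
Failure-to-pay penalty = 0.25% × C$240,439.00 × 4 mo = C$2,404.39
Total penalty = C$19,235.12 + C$2,404.39 = C$21,639.51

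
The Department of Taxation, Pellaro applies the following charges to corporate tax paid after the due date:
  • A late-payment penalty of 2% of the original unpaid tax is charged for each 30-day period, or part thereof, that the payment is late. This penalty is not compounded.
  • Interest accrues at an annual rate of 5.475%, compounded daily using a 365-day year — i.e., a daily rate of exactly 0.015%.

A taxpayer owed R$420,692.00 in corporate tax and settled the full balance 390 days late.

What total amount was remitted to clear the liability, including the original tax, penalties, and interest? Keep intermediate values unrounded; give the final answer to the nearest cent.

R$555,414.55

Penalty periods: ⌈390/30⌉ = 13; penalty = 13 × 2% × R$420,692.00 = R$109,379.92
Interest: R$420,692.00 × ((1 + 0.00015)^390 − 1) = R$420,692.00 × 0.06024033… = R$25,342.6267…
Total = R$420,692.00 + R$109,379.9200 + R$25,342.6267… = R$555,414.55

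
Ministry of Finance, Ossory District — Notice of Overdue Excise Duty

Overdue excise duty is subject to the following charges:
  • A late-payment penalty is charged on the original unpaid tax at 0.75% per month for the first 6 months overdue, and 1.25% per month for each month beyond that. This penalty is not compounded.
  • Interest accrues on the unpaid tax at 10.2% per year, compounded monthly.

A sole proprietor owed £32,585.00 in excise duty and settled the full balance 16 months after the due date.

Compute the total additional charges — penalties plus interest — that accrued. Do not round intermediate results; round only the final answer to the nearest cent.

Penalty, months 1–6: 6 × 0.75% × £32,585.00 = £1,466.33…
Penalty, months 7–16: 10 × 1.25% × £32,585.00 = £4,073.13…
Interest (10.2%/yr ÷ 12 = 0.85%/month): £32,585.00 × ((1 + 0.0085)^16 − 1) = £4,725.5942…
Penalties + interest = £5,539.4500 + £4,725.5942… = £10,265.04

£10,265.04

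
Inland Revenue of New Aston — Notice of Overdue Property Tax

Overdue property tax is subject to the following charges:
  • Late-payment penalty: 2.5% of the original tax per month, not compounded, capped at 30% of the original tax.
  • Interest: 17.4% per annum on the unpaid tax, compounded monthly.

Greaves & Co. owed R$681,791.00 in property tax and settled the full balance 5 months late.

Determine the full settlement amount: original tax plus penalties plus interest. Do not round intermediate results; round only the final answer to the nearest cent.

Penalty: 5 × 2.5% × R$681,791.00 = R$85,223.88… (below the 30% cap of R$204,537.30)
Interest (17.4%/yr ÷ 12 = 1.45%/month): R$681,791.00 × ((1 + 0.0145)^5 − 1) = R$50,884.2495…
Total = R$681,791.00 + R$85,223.8750 + R$50,884.2495… = R$817,899.12

R$817,899.12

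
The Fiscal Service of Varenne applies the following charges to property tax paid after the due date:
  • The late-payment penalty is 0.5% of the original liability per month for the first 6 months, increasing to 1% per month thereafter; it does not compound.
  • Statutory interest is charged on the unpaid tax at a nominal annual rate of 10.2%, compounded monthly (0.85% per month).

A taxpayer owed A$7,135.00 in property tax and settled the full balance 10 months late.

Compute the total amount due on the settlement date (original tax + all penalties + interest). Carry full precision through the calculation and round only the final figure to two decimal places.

Penalty, months 1–6: 6 × 0.5% × A$7,135.00 = A$214.05
Penalty, months 7–10: 4 × 1% × A$7,135.00 = A$285.40
Interest: A$7,135.00 × ((1 + 0.0085)^10 − 1) = A$7,135.00 × 0.0883261… = A$630.2064…
Total = A$7,135.00 + A$499.4500 + A$630.2064… = A$8,264.66

A$8,264.66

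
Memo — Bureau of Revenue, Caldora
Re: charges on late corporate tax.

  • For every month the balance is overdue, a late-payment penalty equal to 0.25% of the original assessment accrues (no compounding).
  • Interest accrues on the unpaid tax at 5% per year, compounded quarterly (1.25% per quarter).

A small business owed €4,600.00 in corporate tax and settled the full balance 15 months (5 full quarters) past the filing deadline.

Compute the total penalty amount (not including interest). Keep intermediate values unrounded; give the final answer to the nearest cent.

€172.50

Late-payment penalty = 0.25% × €4,600.00 × 15 mo = €172.50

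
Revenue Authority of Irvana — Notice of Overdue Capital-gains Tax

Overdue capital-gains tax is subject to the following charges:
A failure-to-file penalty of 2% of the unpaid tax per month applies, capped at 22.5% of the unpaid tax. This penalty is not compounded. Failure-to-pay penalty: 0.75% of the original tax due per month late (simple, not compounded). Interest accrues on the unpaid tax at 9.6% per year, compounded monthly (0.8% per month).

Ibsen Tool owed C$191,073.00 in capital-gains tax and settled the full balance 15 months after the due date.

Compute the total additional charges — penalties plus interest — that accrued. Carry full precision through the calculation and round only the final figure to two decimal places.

Failure-to-file: 15 × 2% × C$191,073.00 = C$57,321.90, capped at 22.5% × C$191,073.00 = C$42,991.43…
Failure-to-pay penalty = 0.75% × C$191,073.00 × 15 mo = C$21,495.71…
Interest: C$191,073.00 × ((1 + 0.008)^15 − 1) = C$191,073.00 × 0.1269587… = C$24,258.3703…
Penalties + interest = C$64,487.1375 + C$24,258.3703… = C$88,745.51

C$88,745.51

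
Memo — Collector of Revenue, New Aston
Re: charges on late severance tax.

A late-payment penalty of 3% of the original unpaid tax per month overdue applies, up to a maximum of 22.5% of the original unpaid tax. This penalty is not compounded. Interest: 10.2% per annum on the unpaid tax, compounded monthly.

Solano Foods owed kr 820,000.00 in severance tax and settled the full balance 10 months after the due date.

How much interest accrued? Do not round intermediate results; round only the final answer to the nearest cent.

kr 72,427.36

Interest (10.2%/yr ÷ 12 = 0.85%/month): kr 820,000.00 × ((1 + 0.0085)^10 − 1) = kr 72,427.3630…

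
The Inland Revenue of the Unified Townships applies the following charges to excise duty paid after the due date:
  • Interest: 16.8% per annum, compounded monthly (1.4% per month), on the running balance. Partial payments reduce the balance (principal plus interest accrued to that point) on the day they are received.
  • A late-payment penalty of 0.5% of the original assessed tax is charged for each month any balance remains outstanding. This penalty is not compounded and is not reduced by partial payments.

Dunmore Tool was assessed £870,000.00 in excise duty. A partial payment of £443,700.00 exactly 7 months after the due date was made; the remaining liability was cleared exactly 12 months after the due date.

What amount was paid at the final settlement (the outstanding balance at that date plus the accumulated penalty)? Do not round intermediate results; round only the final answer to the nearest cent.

Balance at month 7: £870,000.0000 × (1 + 0.014)^7 = £958,925.6544…
After £443,700.00 payment: £958,925.6544… − £443,700.00 = £515,225.6544…
Balance at month 12: £515,225.6544… × (1 + 0.014)^5 = £552,315.5296…
Penalty: 12 × 0.5% × £870,000.00 = £52,200.00
Final settlement = outstanding balance + penalty = £552,315.5296… + £52,200.00 = £604,515.53

£604,515.53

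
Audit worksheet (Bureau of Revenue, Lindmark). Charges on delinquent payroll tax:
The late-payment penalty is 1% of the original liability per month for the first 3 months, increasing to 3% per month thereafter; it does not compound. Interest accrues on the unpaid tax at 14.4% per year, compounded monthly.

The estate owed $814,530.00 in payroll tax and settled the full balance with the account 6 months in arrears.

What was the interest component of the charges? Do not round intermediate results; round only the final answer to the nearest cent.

Interest (14.4%/yr ÷ 12 = 1.2%/month): $814,530.00 × ((1 + 0.012)^6 − 1) = $60,433.9495…

$60,433.95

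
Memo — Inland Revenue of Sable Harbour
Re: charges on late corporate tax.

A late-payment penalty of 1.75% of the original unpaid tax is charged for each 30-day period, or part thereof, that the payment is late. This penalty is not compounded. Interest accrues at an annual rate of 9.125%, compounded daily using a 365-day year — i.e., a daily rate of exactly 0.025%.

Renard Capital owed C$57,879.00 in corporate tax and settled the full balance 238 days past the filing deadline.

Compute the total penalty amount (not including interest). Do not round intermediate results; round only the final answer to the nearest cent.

Penalty periods: ⌈238/30⌉ = 8; penalty = 8 × 1.75% × C$57,879.00 = C$8,103.06

C$8,103.06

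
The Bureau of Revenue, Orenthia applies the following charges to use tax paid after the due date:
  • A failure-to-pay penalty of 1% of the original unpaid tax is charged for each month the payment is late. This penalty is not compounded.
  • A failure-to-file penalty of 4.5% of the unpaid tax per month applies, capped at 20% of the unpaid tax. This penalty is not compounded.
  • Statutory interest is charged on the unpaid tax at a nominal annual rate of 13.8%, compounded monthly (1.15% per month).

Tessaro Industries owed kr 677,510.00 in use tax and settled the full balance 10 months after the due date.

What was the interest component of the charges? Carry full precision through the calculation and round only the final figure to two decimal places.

kr 82,071.85

Interest: kr 677,510.00 × ((1 + 0.0115)^10 − 1) = kr 677,510.00 × 0.1211375… = kr 82,071.8535…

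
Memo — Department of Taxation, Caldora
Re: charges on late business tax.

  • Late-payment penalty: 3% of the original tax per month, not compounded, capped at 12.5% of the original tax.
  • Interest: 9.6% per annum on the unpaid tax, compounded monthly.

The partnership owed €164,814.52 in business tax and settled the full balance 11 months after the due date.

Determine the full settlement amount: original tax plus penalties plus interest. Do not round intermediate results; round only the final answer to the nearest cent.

Penalty (uncapped): 11 × 3% × €164,814.52 = €54,388.79…; cap = 12.5% × €164,814.52 = €20,601.82… → penalty = €20,601.82…
Interest (9.6%/yr ÷ 12 = 0.8%/month): €164,814.52 × ((1 + 0.008)^11 − 1) = €15,097.9737…
Total = €164,814.52 + €20,601.8150 + €15,097.9737… = €200,514.31

€200,514.31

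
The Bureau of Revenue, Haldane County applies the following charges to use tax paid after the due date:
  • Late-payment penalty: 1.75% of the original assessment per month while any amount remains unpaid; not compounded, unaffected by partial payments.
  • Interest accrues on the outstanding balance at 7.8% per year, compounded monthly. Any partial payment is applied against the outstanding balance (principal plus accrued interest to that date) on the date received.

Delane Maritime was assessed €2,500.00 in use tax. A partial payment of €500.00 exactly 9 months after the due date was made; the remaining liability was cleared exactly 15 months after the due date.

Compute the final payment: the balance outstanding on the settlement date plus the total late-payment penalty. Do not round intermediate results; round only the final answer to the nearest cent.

Monthly rate = 7.8% ÷ 12 = 0.65%
Balance at month 9: €2,500.0000 × (1 + 0.0065)^9 = €2,650.1107…
After €500.00 payment: €2,650.1107… − €500.00 = €2,150.1107…
Balance at month 15: €2,150.1107… × (1 + 0.0065)^6 = €2,235.3396…
Penalty: 15 × 1.75% × €2,500.00 = €656.25
Final settlement = outstanding balance + penalty = €2,235.3396… + €656.25 = €2,891.59

€2,891.59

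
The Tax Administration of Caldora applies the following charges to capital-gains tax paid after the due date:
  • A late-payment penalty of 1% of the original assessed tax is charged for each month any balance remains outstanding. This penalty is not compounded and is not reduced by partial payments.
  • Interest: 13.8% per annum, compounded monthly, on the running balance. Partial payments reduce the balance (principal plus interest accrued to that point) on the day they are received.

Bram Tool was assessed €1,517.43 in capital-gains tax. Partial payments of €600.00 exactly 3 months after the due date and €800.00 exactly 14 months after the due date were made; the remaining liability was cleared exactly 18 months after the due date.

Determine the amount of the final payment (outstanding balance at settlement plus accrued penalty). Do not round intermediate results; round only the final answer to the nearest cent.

€587.65

Monthly rate = 13.8% ÷ 12 = 1.15%
Balance at month 3: €1,517.4300 × (1 + 0.0115)^3 = €1,570.3857…
After €600.00 payment: €1,570.3857… − €600.00 = €970.3857…
Balance at month 14: €970.3857… × (1 + 0.0115)^11 = €1,100.4470…
After €800.00 payment: €1,100.4470… − €800.00 = €300.4470…
Balance at month 18: €300.4470… × (1 + 0.0115)^4 = €314.5078…
Penalty: 18 × 1% × €1,517.43 = €273.14…
Final settlement = outstanding balance + penalty = €314.5078… + €273.14… = €587.65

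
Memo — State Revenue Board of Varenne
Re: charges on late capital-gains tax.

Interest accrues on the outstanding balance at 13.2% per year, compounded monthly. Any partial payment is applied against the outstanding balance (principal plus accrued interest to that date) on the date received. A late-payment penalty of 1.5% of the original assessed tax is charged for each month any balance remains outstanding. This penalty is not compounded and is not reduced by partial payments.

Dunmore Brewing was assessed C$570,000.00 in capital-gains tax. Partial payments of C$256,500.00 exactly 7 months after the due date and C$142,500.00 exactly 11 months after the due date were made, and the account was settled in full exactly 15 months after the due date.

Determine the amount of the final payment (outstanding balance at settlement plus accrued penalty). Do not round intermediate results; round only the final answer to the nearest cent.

Monthly rate = 13.2% ÷ 12 = 1.1%
Balance at month 7: C$570,000.0000 × (1 + 0.011)^7 = C$615,365.2175…
After C$256,500.00 payment: C$615,365.2175… − C$256,500.00 = C$358,865.2175…
Balance at month 11: C$358,865.2175… × (1 + 0.011)^4 = C$374,917.7390…
After C$142,500.00 payment: C$374,917.7390… − C$142,500.00 = C$232,417.7390…
Balance at month 15: C$232,417.7390… × (1 + 0.011)^4 = C$242,814.0956…
Penalty: 15 × 1.5% × C$570,000.00 = C$128,250.00
Final settlement = outstanding balance + penalty = C$242,814.0956… + C$128,250.00 = C$371,064.10

C$371,064.10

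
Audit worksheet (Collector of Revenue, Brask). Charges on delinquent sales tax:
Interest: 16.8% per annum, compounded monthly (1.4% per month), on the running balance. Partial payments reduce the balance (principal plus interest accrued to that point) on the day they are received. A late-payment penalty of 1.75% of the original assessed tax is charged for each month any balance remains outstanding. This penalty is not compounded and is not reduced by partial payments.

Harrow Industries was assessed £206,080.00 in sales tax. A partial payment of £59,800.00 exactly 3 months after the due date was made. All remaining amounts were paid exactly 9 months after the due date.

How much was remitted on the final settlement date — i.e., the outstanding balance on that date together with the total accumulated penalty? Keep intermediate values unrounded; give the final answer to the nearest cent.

Balance at month 3: £206,080.0000 × (1 + 0.014)^3 = £214,857.1005…
After £59,800.00 payment: £214,857.1005… − £59,800.00 = £155,057.1005…
Balance at month 9: £155,057.1005… × (1 + 0.014)^6 = £168,546.3642…
Penalty: 9 × 1.75% × £206,080.00 = £32,457.60
Final settlement = outstanding balance + penalty = £168,546.3642… + £32,457.60 = £201,003.96

£201,003.96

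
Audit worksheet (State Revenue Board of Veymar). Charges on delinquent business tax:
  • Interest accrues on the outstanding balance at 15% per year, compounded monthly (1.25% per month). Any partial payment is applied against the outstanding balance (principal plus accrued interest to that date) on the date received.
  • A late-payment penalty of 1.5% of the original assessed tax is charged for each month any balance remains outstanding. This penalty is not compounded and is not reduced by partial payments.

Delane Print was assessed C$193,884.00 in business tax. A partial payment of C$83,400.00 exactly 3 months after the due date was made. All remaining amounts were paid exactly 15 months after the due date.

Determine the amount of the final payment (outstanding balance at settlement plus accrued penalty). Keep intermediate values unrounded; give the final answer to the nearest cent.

C$180,414.07

Balance at month 3: C$193,884.0000 × (1 + 0.0125)^3 = C$201,245.9118…
After C$83,400.00 payment: C$201,245.9118… − C$83,400.00 = C$117,845.9118…
Balance at month 15: C$117,845.9118… × (1 + 0.0125)^12 = C$136,790.1745…
Penalty: 15 × 1.5% × C$193,884.00 = C$43,623.90
Final settlement = outstanding balance + penalty = C$136,790.1745… + C$43,623.90 = C$180,414.07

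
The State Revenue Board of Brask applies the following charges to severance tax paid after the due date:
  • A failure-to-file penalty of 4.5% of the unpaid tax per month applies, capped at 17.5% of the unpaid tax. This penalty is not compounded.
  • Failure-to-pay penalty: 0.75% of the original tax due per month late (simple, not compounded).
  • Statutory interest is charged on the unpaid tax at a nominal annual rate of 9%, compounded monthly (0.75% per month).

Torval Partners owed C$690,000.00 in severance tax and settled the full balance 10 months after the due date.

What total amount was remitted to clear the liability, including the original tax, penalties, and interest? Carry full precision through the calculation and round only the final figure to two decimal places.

C$916,031.96

Failure-to-file: 10 × 4.5% × C$690,000.00 = C$310,500.00, capped at 17.5% × C$690,000.00 = C$120,750.00
Failure-to-pay penalty = 0.75% × C$690,000.00 × 10 mo = C$51,750.00
Interest: C$690,000.00 × ((1 + 0.0075)^10 − 1) = C$690,000.00 × 0.0775825… = C$53,531.9564…
Total = C$690,000.00 + C$172,500.0000 + C$53,531.9564… = C$916,031.96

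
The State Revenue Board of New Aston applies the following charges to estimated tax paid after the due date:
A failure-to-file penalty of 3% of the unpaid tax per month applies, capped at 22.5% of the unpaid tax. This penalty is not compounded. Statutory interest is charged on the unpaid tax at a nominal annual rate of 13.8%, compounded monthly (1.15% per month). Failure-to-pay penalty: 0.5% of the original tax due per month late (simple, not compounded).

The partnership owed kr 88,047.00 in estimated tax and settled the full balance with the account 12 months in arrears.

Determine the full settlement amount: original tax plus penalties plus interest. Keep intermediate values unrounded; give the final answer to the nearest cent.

Failure-to-file: 12 × 3% × kr 88,047.00 = kr 31,696.92, capped at 22.5% × kr 88,047.00 = kr 19,810.58…
Failure-to-pay penalty = 0.5% × kr 88,047.00 × 12 mo = kr 5,282.82
Interest: kr 88,047.00 × ((1 + 0.0115)^12 − 1) = kr 88,047.00 × 0.1470719… = kr 12,949.2406…
Total = kr 88,047.00 + kr 25,093.3950 + kr 12,949.2406… = kr 126,089.64

kr 126,089.64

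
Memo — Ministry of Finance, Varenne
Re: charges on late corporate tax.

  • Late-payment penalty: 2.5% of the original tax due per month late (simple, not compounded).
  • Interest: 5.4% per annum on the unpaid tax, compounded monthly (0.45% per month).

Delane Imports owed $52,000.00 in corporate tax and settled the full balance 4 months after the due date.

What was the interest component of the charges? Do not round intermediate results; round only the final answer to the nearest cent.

$942.34

Interest: $52,000.00 × ((1 + 0.0045)^4 − 1) = $52,000.00 × 0.0181219… = $942.3370…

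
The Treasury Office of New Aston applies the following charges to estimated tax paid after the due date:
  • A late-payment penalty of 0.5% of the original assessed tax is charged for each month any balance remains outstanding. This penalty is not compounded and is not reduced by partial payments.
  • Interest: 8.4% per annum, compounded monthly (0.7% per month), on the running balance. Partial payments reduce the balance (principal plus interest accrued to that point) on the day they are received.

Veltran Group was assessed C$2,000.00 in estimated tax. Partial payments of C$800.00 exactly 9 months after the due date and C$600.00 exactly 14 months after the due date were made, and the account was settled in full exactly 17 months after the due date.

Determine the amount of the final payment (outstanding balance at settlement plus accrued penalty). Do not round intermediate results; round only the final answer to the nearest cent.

C$963.20

Balance at month 9: C$2,000.0000 × (1 + 0.007)^9 = C$2,129.5862…
After C$800.00 payment: C$2,129.5862… − C$800.00 = C$1,329.5862…
Balance at month 14: C$1,329.5862… × (1 + 0.007)^5 = C$1,376.7778…
After C$600.00 payment: C$1,376.7778… − C$600.00 = C$776.7778…
Balance at month 17: C$776.7778… × (1 + 0.007)^3 = C$793.2046…
Penalty: 17 × 0.5% × C$2,000.00 = C$170.00
Final settlement = outstanding balance + penalty = C$793.2046… + C$170.00 = C$963.20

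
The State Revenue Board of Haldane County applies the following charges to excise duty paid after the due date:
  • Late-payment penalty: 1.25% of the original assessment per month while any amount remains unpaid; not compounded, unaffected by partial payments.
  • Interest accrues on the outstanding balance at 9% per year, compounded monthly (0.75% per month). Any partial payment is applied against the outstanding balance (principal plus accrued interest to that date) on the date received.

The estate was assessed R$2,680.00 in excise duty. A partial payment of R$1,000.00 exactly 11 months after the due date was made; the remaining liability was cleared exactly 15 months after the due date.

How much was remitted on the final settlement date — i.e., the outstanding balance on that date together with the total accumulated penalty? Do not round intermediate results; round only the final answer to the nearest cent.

R$2,470.02

Balance at month 11: R$2,680.0000 × (1 + 0.0075)^11 = R$2,909.5806…
After R$1,000.00 payment: R$2,909.5806… − R$1,000.00 = R$1,909.5806…
Balance at month 15: R$1,909.5806… × (1 + 0.0075)^4 = R$1,967.5158…
Penalty: 15 × 1.25% × R$2,680.00 = R$502.50
Final settlement = outstanding balance + penalty = R$1,967.5158… + R$502.50 = R$2,470.02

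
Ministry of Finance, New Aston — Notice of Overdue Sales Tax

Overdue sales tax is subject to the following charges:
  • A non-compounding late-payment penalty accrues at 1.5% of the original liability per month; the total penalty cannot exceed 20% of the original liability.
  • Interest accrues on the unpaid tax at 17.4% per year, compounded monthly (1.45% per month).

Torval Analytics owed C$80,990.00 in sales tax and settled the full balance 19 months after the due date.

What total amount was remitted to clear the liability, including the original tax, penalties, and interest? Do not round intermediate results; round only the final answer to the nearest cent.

Penalty (uncapped): 19 × 1.5% × C$80,990.00 = C$23,082.15; cap = 20% × C$80,990.00 = C$16,198.00 → penalty = C$16,198.00
Interest: C$80,990.00 × ((1 + 0.0145)^19 − 1) = C$80,990.00 × 0.3145859… = C$25,478.3136…
Total = C$80,990.00 + C$16,198.0000 + C$25,478.3136… = C$122,666.31

C$122,666.31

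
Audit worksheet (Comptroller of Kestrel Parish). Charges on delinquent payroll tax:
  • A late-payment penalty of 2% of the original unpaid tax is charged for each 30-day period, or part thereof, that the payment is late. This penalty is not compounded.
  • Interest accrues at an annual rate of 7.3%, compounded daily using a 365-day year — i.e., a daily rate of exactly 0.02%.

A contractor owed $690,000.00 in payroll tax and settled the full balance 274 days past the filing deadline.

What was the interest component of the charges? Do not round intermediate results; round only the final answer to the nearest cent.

$38,863.24

Interest: $690,000.00 × ((1 + 0.0002)^274 − 1) = $690,000.00 × 0.05632354… = $38,863.2425…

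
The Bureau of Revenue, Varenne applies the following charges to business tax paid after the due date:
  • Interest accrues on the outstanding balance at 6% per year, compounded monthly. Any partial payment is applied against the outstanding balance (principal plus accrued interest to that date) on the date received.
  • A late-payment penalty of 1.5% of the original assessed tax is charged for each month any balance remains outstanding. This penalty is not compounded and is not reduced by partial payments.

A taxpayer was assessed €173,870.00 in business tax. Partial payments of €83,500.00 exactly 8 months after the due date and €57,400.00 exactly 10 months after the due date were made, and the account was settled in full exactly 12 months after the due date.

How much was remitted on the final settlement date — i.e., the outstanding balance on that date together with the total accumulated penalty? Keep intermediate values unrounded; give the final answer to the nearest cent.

Monthly rate = 6% ÷ 12 = 0.5%
Balance at month 8: €173,870.0000 × (1 + 0.005)^8 = €180,947.7337…
After €83,500.00 payment: €180,947.7337… − €83,500.00 = €97,447.7337…
Balance at month 10: €97,447.7337… × (1 + 0.005)^2 = €98,424.6473…
After €57,400.00 payment: €98,424.6473… − €57,400.00 = €41,024.6473…
Balance at month 12: €41,024.6473… × (1 + 0.005)^2 = €41,435.9193…
Penalty: 12 × 1.5% × €173,870.00 = €31,296.60
Final settlement = outstanding balance + penalty = €41,435.9193… + €31,296.60 = €72,732.52

€72,732.52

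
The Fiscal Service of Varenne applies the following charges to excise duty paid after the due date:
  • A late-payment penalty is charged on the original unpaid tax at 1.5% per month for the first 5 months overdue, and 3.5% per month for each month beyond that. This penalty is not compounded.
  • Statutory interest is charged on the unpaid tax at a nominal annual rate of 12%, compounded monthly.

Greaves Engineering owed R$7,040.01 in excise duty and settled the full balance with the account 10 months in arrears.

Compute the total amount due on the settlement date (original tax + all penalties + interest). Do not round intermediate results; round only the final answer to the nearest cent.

Penalty, months 1–5: 5 × 1.5% × R$7,040.01 = R$528.00…
Penalty, months 6–10: 5 × 3.5% × R$7,040.01 = R$1,232.00…
Interest (12%/yr ÷ 12 = 1%/month): R$7,040.01 × ((1 + 0.01)^10 − 1) = R$736.5408…
Total = R$7,040.01 + R$1,760.0025 + R$736.5408… = R$9,536.55

R$9,536.55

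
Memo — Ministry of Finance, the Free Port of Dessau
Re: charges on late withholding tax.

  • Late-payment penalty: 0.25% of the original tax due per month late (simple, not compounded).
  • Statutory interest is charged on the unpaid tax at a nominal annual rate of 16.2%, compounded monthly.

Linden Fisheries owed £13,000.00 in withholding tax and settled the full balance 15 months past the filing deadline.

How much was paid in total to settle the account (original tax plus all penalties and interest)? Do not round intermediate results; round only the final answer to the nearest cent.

Late-payment penalty = 0.25% × £13,000.00 × 15 mo = £487.50
Interest (16.2%/yr ÷ 12 = 1.35%/month): £13,000.00 × ((1 + 0.0135)^15 − 1) = £2,896.4317…
Total = £13,000.00 + £487.5000 + £2,896.4317… = £16,383.93

£16,383.93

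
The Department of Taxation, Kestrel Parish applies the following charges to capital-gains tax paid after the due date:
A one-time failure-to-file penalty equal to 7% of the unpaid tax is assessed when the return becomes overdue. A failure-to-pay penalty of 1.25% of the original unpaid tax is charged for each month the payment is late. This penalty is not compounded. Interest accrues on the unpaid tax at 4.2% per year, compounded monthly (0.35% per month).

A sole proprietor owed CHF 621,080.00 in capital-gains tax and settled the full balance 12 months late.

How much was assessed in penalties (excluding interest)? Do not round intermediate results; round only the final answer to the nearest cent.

CHF 136,637.60

Failure-to-file penalty: 7% × CHF 621,080.00 = CHF 43,475.60
Failure-to-pay penalty = 1.25% × CHF 621,080.00 × 12 mo = CHF 93,162.00
Total penalty = CHF 43,475.60 + CHF 93,162.00 = CHF 136,637.60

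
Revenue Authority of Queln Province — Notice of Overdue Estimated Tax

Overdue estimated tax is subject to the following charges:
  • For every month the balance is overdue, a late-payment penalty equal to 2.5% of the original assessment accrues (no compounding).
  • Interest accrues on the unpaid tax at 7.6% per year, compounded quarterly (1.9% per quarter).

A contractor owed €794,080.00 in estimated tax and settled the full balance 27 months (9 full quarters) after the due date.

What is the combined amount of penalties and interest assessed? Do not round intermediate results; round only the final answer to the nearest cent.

Late-payment penalty = 2.5% × €794,080.00 × 27 mo = €536,004.00
Interest: €794,080.00 × ((1 + 0.019)^9 − 1) = €794,080.00 × 0.1845889… = €146,578.3477…
Penalties + interest = €536,004.0000 + €146,578.3477… = €682,582.35

€682,582.35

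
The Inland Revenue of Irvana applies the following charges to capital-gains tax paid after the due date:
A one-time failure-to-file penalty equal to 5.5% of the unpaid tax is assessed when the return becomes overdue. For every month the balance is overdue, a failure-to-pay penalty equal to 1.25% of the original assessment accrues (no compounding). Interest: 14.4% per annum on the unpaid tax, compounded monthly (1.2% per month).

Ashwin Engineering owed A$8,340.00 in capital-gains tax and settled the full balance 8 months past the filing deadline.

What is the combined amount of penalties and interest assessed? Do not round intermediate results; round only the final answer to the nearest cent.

A$2,127.79

Failure-to-file penalty: 5.5% × A$8,340.00 = A$458.70
Failure-to-pay penalty = 1.25% × A$8,340.00 × 8 mo = A$834.00
Interest: A$8,340.00 × ((1 + 0.012)^8 − 1) = A$8,340.00 × 0.1001302… = A$835.0861…
Penalties + interest = A$1,292.7000 + A$835.0861… = A$2,127.79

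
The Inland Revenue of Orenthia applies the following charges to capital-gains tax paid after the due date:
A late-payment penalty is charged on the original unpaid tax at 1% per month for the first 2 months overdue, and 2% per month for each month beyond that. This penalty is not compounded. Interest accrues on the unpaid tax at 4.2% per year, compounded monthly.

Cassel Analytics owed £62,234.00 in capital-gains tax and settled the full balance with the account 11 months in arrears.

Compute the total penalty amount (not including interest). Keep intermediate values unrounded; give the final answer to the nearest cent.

£12,446.80

Penalty, months 1–2: 2 × 1% × £62,234.00 = £1,244.68
Penalty, months 3–11: 9 × 2% × £62,234.00 = £11,202.12
Total penalty = £1,244.68 + £11,202.12 = £12,446.80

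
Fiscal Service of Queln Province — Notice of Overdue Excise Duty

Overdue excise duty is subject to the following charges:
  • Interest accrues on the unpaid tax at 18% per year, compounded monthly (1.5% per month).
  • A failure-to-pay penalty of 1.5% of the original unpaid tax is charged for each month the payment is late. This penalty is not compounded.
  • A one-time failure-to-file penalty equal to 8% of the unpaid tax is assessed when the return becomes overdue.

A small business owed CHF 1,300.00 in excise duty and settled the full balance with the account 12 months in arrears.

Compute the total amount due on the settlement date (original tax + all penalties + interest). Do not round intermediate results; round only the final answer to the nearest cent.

Failure-to-file penalty: 8% × CHF 1,300.00 = CHF 104.00
Failure-to-pay penalty: 12 × 1.5% × CHF 1,300.00 = CHF 234.00
Interest: CHF 1,300.00 × ((1 + 0.015)^12 − 1) = CHF 1,300.00 × 0.1956182… = CHF 254.3036…
Total = CHF 1,300.00 + CHF 338.0000 + CHF 254.3036… = CHF 1,892.30

CHF 1,892.30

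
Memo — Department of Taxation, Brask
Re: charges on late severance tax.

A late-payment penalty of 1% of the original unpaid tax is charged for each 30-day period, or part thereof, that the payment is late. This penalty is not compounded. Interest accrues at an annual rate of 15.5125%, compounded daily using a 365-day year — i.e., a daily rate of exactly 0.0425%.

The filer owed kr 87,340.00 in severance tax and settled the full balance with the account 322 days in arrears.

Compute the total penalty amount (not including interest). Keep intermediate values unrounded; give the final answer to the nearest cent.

Penalty periods: ⌈322/30⌉ = 11; penalty = 11 × 1% × kr 87,340.00 = kr 9,607.40

kr 9,607.40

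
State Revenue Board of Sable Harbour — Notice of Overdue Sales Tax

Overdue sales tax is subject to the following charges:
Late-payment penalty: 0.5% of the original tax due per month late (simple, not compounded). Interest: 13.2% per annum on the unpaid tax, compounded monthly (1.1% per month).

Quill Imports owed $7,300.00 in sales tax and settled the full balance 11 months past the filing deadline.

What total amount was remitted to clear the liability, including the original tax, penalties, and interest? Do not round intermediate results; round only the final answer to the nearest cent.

$8,635.02

Late-payment penalty = 0.5% × $7,300.00 × 11 mo = $401.50
Interest: $7,300.00 × ((1 + 0.011)^11 − 1) = $7,300.00 × 0.1278795… = $933.5205…
Total = $7,300.00 + $401.5000 + $933.5205… = $8,635.02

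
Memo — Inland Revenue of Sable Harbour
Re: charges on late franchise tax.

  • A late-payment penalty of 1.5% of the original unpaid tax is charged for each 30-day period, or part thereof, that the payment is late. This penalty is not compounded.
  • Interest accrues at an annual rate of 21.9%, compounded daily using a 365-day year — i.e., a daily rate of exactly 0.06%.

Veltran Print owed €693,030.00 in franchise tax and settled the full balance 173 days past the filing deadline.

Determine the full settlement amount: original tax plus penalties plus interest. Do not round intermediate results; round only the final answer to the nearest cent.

Penalty periods: ⌈173/30⌉ = 6; penalty = 6 × 1.5% × €693,030.00 = €62,372.70
Interest: €693,030.00 × ((1 + 0.0006)^173 − 1) = €693,030.00 × 0.10934403… = €75,778.6899…
Total = €693,030.00 + €62,372.7000 + €75,778.6899… = €831,181.39

€831,181.39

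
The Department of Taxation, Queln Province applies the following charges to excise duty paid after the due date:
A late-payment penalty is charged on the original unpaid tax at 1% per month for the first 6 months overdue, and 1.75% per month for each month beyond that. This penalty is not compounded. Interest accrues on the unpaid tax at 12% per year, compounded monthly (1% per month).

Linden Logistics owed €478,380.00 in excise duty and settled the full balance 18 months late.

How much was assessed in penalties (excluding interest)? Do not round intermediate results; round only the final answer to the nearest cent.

Penalty, months 1–6: 6 × 1% × €478,380.00 = €28,702.80
Penalty, months 7–18: 12 × 1.75% × €478,380.00 = €100,459.80
Total penalty = €28,702.80 + €100,459.80 = €129,162.60

€129,162.60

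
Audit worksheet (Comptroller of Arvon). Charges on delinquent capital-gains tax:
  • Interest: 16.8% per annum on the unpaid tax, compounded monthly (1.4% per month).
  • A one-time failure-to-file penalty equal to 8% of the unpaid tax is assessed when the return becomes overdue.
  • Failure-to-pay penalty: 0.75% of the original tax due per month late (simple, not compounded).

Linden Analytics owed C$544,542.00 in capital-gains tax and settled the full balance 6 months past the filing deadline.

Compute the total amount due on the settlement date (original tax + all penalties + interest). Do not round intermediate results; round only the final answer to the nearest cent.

C$659,982.43

Failure-to-file penalty: 8% × C$544,542.00 = C$43,563.36
Failure-to-pay penalty = 0.75% × C$544,542.00 × 6 mo = C$24,504.39
Interest: C$544,542.00 × ((1 + 0.014)^6 − 1) = C$544,542.00 × 0.0869955… = C$47,372.6815…
Total = C$544,542.00 + C$68,067.7500 + C$47,372.6815… = C$659,982.43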